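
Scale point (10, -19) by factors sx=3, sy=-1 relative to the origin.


Scaling: (x*sx, y*sy) = (10*3, -19*-1) = (30, 19)

(30, 19)


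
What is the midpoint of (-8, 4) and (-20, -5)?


Midpoint = ((-8+-20)/2, (4+-5)/2) = (-14, -0.5)

(-14, -0.5)


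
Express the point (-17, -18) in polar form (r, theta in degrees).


r = sqrt((-17)^2 + (-18)^2) = 24.7588
theta = atan2(-18, -17) = 226.6366 degrees

r = 24.7588, theta = 226.6366 degrees


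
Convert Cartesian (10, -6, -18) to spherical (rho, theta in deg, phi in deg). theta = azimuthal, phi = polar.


rho = sqrt(10^2 + (-6)^2 + (-18)^2) = 21.4476
theta = atan2(-6, 10) = 329.0362 deg
phi = acos(-18/21.4476) = 147.0615 deg

rho = 21.4476, theta = 329.0362 deg, phi = 147.0615 deg


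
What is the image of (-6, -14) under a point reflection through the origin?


Reflection through origin: (x, y) -> (-x, -y)
(-6, -14) -> (6, 14)

(6, 14)


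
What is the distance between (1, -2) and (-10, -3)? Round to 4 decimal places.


d = sqrt((-10-1)^2 + (-3--2)^2) = 11.0454

11.0454


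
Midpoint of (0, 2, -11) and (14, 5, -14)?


Midpoint = ((0+14)/2, (2+5)/2, (-11+-14)/2) = (7, 3.5, -12.5)

(7, 3.5, -12.5)


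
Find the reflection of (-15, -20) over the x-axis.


Reflection across x-axis: (x, y) -> (x, -y)
(-15, -20) -> (-15, 20)

(-15, 20)


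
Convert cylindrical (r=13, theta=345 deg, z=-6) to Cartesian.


x = 13 * cos(345) = 12.557
y = 13 * sin(345) = -3.3646
z = -6

(12.557, -3.3646, -6)


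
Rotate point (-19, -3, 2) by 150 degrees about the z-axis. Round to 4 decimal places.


x' = -19*cos(150) - -3*sin(150) = 17.9545
y' = -19*sin(150) + -3*cos(150) = -6.9019
z' = 2

(17.9545, -6.9019, 2)


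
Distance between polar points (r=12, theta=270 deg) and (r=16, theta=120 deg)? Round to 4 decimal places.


d = sqrt(r1^2 + r2^2 - 2*r1*r2*cos(t2-t1))
d = sqrt(12^2 + 16^2 - 2*12*16*cos(120-270)) = 27.0657

27.0657


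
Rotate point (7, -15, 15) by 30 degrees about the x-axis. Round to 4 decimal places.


x' = 7
y' = -15*cos(30) - 15*sin(30) = -20.4904
z' = -15*sin(30) + 15*cos(30) = 5.4904

(7, -20.4904, 5.4904)


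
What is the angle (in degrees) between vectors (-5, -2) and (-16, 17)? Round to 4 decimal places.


dot = -5*-16 + -2*17 = 46
|u| = 5.3852, |v| = 23.3452
cos(angle) = 0.3659
angle = 68.5371 degrees

68.5371 degrees


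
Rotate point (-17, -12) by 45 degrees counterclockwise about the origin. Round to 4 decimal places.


x' = -17*cos(45) - -12*sin(45) = -3.5355
y' = -17*sin(45) + -12*cos(45) = -20.5061

(-3.5355, -20.5061)


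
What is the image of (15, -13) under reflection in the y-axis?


Reflection across y-axis: (x, y) -> (-x, y)
(15, -13) -> (-15, -13)

(-15, -13)


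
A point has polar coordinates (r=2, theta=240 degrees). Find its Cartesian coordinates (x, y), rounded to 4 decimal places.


x = 2 * cos(240) = -1
y = 2 * sin(240) = -1.7321

(-1, -1.7321)


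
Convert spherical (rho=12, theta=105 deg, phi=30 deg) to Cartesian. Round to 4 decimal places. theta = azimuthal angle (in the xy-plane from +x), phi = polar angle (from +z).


x = 12 * sin(30) * cos(105) = -1.5529
y = 12 * sin(30) * sin(105) = 5.7956
z = 12 * cos(30) = 10.3923

(-1.5529, 5.7956, 10.3923)


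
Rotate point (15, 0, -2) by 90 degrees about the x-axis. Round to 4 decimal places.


x' = 15
y' = 0*cos(90) - -2*sin(90) = 2
z' = 0*sin(90) + -2*cos(90) = 0

(15, 2, 0)


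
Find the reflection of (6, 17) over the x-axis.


Reflection across x-axis: (x, y) -> (x, -y)
(6, 17) -> (6, -17)

(6, -17)


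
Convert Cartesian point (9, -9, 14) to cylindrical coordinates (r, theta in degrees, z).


r = sqrt(9^2 + (-9)^2) = 12.7279
theta = atan2(-9, 9) = 315 deg
z = 14

r = 12.7279, theta = 315 deg, z = 14


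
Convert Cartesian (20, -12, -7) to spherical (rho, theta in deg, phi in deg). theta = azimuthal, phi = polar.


rho = sqrt(20^2 + (-12)^2 + (-7)^2) = 24.3516
theta = atan2(-12, 20) = 329.0362 deg
phi = acos(-7/24.3516) = 106.7057 deg

rho = 24.3516, theta = 329.0362 deg, phi = 106.7057 deg


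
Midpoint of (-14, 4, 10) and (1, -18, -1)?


Midpoint = ((-14+1)/2, (4+-18)/2, (10+-1)/2) = (-6.5, -7, 4.5)

(-6.5, -7, 4.5)


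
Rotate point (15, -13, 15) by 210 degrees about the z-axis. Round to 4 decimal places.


x' = 15*cos(210) - -13*sin(210) = -19.4904
y' = 15*sin(210) + -13*cos(210) = 3.7583
z' = 15

(-19.4904, 3.7583, 15)


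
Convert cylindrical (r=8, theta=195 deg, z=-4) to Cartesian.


x = 8 * cos(195) = -7.7274
y = 8 * sin(195) = -2.0706
z = -4

(-7.7274, -2.0706, -4)


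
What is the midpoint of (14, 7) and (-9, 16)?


Midpoint = ((14+-9)/2, (7+16)/2) = (2.5, 11.5)

(2.5, 11.5)


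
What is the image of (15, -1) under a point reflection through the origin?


Reflection through origin: (x, y) -> (-x, -y)
(15, -1) -> (-15, 1)

(-15, 1)


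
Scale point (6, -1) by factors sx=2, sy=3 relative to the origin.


Scaling: (x*sx, y*sy) = (6*2, -1*3) = (12, -3)

(12, -3)


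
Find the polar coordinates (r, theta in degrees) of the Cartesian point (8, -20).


r = sqrt(8^2 + (-20)^2) = 21.5407
theta = atan2(-20, 8) = 291.8014 degrees

r = 21.5407, theta = 291.8014 degrees


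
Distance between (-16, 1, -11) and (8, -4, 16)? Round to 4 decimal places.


d = sqrt((8--16)^2 + (-4-1)^2 + (16--11)^2) = 36.4692

36.4692


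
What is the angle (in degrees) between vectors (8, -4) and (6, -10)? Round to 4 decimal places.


dot = 8*6 + -4*-10 = 88
|u| = 8.9443, |v| = 11.6619
cos(angle) = 0.8437
angle = 32.4712 degrees

32.4712 degrees


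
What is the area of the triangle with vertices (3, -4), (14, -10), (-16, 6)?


Area = |x1(y2-y3) + x2(y3-y1) + x3(y1-y2)| / 2
= |3*(-10-6) + 14*(6--4) + -16*(-4--10)| / 2
= 2

2


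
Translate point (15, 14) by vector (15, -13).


Translation: (x+dx, y+dy) = (15+15, 14+-13) = (30, 1)

(30, 1)


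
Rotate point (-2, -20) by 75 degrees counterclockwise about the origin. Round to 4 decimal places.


x' = -2*cos(75) - -20*sin(75) = 18.8009
y' = -2*sin(75) + -20*cos(75) = -7.1082

(18.8009, -7.1082)


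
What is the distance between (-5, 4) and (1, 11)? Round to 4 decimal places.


d = sqrt((1--5)^2 + (11-4)^2) = 9.2195

9.2195


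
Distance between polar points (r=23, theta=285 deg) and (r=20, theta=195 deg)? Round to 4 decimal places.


d = sqrt(r1^2 + r2^2 - 2*r1*r2*cos(t2-t1))
d = sqrt(23^2 + 20^2 - 2*23*20*cos(195-285)) = 30.4795

30.4795


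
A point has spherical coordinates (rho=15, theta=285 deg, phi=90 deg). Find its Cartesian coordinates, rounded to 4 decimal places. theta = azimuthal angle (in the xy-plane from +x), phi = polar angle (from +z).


x = 15 * sin(90) * cos(285) = 3.8823
y = 15 * sin(90) * sin(285) = -14.4889
z = 15 * cos(90) = 0

(3.8823, -14.4889, 0)


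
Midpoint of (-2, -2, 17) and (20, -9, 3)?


Midpoint = ((-2+20)/2, (-2+-9)/2, (17+3)/2) = (9, -5.5, 10)

(9, -5.5, 10)


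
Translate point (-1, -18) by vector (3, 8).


Translation: (x+dx, y+dy) = (-1+3, -18+8) = (2, -10)

(2, -10)


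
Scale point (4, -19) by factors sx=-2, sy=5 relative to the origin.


Scaling: (x*sx, y*sy) = (4*-2, -19*5) = (-8, -95)

(-8, -95)


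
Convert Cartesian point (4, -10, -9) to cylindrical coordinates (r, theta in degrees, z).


r = sqrt(4^2 + (-10)^2) = 10.7703
theta = atan2(-10, 4) = 291.8014 deg
z = -9

r = 10.7703, theta = 291.8014 deg, z = -9


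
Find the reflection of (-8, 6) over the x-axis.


Reflection across x-axis: (x, y) -> (x, -y)
(-8, 6) -> (-8, -6)

(-8, -6)


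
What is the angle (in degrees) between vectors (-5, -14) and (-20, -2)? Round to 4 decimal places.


dot = -5*-20 + -14*-2 = 128
|u| = 14.8661, |v| = 20.0998
cos(angle) = 0.4284
angle = 64.6356 degrees

64.6356 degrees


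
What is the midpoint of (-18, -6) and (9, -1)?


Midpoint = ((-18+9)/2, (-6+-1)/2) = (-4.5, -3.5)

(-4.5, -3.5)


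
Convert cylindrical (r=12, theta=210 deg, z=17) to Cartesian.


x = 12 * cos(210) = -10.3923
y = 12 * sin(210) = -6
z = 17

(-10.3923, -6, 17)


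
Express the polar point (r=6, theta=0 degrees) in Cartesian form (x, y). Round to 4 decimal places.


x = 6 * cos(0) = 6
y = 6 * sin(0) = 0

(6, 0)


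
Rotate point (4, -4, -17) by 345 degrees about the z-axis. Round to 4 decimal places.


x' = 4*cos(345) - -4*sin(345) = 2.8284
y' = 4*sin(345) + -4*cos(345) = -4.899
z' = -17

(2.8284, -4.899, -17)


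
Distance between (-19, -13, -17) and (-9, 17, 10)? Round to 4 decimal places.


d = sqrt((-9--19)^2 + (17--13)^2 + (10--17)^2) = 41.5812

41.5812


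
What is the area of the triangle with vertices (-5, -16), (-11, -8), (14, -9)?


Area = |x1(y2-y3) + x2(y3-y1) + x3(y1-y2)| / 2
= |-5*(-8--9) + -11*(-9--16) + 14*(-16--8)| / 2
= 97

97


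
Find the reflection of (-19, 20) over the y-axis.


Reflection across y-axis: (x, y) -> (-x, y)
(-19, 20) -> (19, 20)

(19, 20)


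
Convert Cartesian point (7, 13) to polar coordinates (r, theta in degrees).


r = sqrt(7^2 + 13^2) = 14.7648
theta = atan2(13, 7) = 61.6992 degrees

r = 14.7648, theta = 61.6992 degrees


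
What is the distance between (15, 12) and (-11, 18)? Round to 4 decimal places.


d = sqrt((-11-15)^2 + (18-12)^2) = 26.6833

26.6833


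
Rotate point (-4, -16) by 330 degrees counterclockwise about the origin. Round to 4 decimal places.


x' = -4*cos(330) - -16*sin(330) = -11.4641
y' = -4*sin(330) + -16*cos(330) = -11.8564

(-11.4641, -11.8564)


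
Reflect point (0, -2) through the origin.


Reflection through origin: (x, y) -> (-x, -y)
(0, -2) -> (0, 2)

(0, 2)


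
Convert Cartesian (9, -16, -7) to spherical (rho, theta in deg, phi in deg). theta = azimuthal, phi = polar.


rho = sqrt(9^2 + (-16)^2 + (-7)^2) = 19.6469
theta = atan2(-16, 9) = 299.3578 deg
phi = acos(-7/19.6469) = 110.8726 deg

rho = 19.6469, theta = 299.3578 deg, phi = 110.8726 deg


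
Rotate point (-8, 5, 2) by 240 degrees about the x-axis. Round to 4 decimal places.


x' = -8
y' = 5*cos(240) - 2*sin(240) = -0.7679
z' = 5*sin(240) + 2*cos(240) = -5.3301

(-8, -0.7679, -5.3301)


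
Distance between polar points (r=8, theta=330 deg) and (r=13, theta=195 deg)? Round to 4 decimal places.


d = sqrt(r1^2 + r2^2 - 2*r1*r2*cos(t2-t1))
d = sqrt(8^2 + 13^2 - 2*8*13*cos(195-330)) = 19.4956

19.4956


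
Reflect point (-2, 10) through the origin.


Reflection through origin: (x, y) -> (-x, -y)
(-2, 10) -> (2, -10)

(2, -10)


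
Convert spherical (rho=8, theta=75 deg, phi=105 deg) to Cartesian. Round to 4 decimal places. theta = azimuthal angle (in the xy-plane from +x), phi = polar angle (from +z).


x = 8 * sin(105) * cos(75) = 2
y = 8 * sin(105) * sin(75) = 7.4641
z = 8 * cos(105) = -2.0706

(2, 7.4641, -2.0706)


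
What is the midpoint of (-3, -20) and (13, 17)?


Midpoint = ((-3+13)/2, (-20+17)/2) = (5, -1.5)

(5, -1.5)


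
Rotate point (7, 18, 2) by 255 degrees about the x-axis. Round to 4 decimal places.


x' = 7
y' = 18*cos(255) - 2*sin(255) = -2.7269
z' = 18*sin(255) + 2*cos(255) = -17.9043

(7, -2.7269, -17.9043)


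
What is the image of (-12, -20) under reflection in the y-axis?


Reflection across y-axis: (x, y) -> (-x, y)
(-12, -20) -> (12, -20)

(12, -20)


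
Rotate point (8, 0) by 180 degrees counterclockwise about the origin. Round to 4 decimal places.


x' = 8*cos(180) - 0*sin(180) = -8
y' = 8*sin(180) + 0*cos(180) = 0

(-8, 0)


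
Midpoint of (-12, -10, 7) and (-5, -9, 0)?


Midpoint = ((-12+-5)/2, (-10+-9)/2, (7+0)/2) = (-8.5, -9.5, 3.5)

(-8.5, -9.5, 3.5)


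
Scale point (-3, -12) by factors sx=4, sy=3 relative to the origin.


Scaling: (x*sx, y*sy) = (-3*4, -12*3) = (-12, -36)

(-12, -36)


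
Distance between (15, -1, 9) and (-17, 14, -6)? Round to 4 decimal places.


d = sqrt((-17-15)^2 + (14--1)^2 + (-6-9)^2) = 38.3927

38.3927


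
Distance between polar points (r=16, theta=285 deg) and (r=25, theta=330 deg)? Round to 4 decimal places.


d = sqrt(r1^2 + r2^2 - 2*r1*r2*cos(t2-t1))
d = sqrt(16^2 + 25^2 - 2*16*25*cos(330-285)) = 17.7571

17.7571


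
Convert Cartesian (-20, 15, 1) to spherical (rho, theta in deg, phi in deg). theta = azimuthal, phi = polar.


rho = sqrt((-20)^2 + 15^2 + 1^2) = 25.02
theta = atan2(15, -20) = 143.1301 deg
phi = acos(1/25.02) = 87.7094 deg

rho = 25.02, theta = 143.1301 deg, phi = 87.7094 deg


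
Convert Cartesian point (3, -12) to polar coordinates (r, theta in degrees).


r = sqrt(3^2 + (-12)^2) = 12.3693
theta = atan2(-12, 3) = 284.0362 degrees

r = 12.3693, theta = 284.0362 degrees


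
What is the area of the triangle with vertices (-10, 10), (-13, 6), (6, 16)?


Area = |x1(y2-y3) + x2(y3-y1) + x3(y1-y2)| / 2
= |-10*(6-16) + -13*(16-10) + 6*(10-6)| / 2
= 23

23


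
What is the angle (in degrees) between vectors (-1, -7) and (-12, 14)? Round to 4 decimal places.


dot = -1*-12 + -7*14 = -86
|u| = 7.0711, |v| = 18.4391
cos(angle) = -0.6596
angle = 131.2686 degrees

131.2686 degrees


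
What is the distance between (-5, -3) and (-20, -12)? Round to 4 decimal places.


d = sqrt((-20--5)^2 + (-12--3)^2) = 17.4929

17.4929


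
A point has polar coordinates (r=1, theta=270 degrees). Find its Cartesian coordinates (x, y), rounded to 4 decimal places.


x = 1 * cos(270) = 0
y = 1 * sin(270) = -1

(0, -1)


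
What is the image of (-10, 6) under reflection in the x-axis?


Reflection across x-axis: (x, y) -> (x, -y)
(-10, 6) -> (-10, -6)

(-10, -6)


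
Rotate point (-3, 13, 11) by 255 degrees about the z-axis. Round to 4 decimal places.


x' = -3*cos(255) - 13*sin(255) = 13.3335
y' = -3*sin(255) + 13*cos(255) = -0.4669
z' = 11

(13.3335, -0.4669, 11)


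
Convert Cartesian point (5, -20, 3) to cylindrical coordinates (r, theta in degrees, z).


r = sqrt(5^2 + (-20)^2) = 20.6155
theta = atan2(-20, 5) = 284.0362 deg
z = 3

r = 20.6155, theta = 284.0362 deg, z = 3


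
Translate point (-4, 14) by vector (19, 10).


Translation: (x+dx, y+dy) = (-4+19, 14+10) = (15, 24)

(15, 24)


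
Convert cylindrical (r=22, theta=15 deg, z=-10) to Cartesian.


x = 22 * cos(15) = 21.2504
y = 22 * sin(15) = 5.694
z = -10

(21.2504, 5.694, -10)


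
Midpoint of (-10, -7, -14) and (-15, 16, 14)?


Midpoint = ((-10+-15)/2, (-7+16)/2, (-14+14)/2) = (-12.5, 4.5, 0)

(-12.5, 4.5, 0)


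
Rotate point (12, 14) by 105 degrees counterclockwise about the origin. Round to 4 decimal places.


x' = 12*cos(105) - 14*sin(105) = -16.6288
y' = 12*sin(105) + 14*cos(105) = 7.9676

(-16.6288, 7.9676)


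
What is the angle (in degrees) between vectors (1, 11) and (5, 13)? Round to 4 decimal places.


dot = 1*5 + 11*13 = 148
|u| = 11.0454, |v| = 13.9284
cos(angle) = 0.962
angle = 15.8431 degrees

15.8431 degrees


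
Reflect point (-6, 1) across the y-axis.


Reflection across y-axis: (x, y) -> (-x, y)
(-6, 1) -> (6, 1)

(6, 1)


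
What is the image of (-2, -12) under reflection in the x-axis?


Reflection across x-axis: (x, y) -> (x, -y)
(-2, -12) -> (-2, 12)

(-2, 12)


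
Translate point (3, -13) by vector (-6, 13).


Translation: (x+dx, y+dy) = (3+-6, -13+13) = (-3, 0)

(-3, 0)


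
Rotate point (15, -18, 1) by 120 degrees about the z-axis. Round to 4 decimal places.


x' = 15*cos(120) - -18*sin(120) = 8.0885
y' = 15*sin(120) + -18*cos(120) = 21.9904
z' = 1

(8.0885, 21.9904, 1)


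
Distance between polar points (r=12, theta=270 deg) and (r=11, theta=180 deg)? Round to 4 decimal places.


d = sqrt(r1^2 + r2^2 - 2*r1*r2*cos(t2-t1))
d = sqrt(12^2 + 11^2 - 2*12*11*cos(180-270)) = 16.2788

16.2788


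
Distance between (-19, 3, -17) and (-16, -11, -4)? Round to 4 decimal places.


d = sqrt((-16--19)^2 + (-11-3)^2 + (-4--17)^2) = 19.3391

19.3391


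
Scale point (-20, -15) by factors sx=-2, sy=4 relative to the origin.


Scaling: (x*sx, y*sy) = (-20*-2, -15*4) = (40, -60)

(40, -60)


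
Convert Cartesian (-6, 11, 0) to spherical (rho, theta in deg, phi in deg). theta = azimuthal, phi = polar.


rho = sqrt((-6)^2 + 11^2 + 0^2) = 12.53
theta = atan2(11, -6) = 118.6105 deg
phi = acos(0/12.53) = 90 deg

rho = 12.53, theta = 118.6105 deg, phi = 90 deg


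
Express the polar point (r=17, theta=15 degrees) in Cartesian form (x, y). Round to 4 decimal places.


x = 17 * cos(15) = 16.4207
y = 17 * sin(15) = 4.3999

(16.4207, 4.3999)


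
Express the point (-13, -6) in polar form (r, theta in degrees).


r = sqrt((-13)^2 + (-6)^2) = 14.3178
theta = atan2(-6, -13) = 204.7751 degrees

r = 14.3178, theta = 204.7751 degrees


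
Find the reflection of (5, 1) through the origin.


Reflection through origin: (x, y) -> (-x, -y)
(5, 1) -> (-5, -1)

(-5, -1)


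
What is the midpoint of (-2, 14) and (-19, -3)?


Midpoint = ((-2+-19)/2, (14+-3)/2) = (-10.5, 5.5)

(-10.5, 5.5)


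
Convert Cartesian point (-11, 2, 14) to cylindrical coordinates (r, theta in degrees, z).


r = sqrt((-11)^2 + 2^2) = 11.1803
theta = atan2(2, -11) = 169.6952 deg
z = 14

r = 11.1803, theta = 169.6952 deg, z = 14


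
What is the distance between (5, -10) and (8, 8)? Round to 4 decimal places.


d = sqrt((8-5)^2 + (8--10)^2) = 18.2483

18.2483


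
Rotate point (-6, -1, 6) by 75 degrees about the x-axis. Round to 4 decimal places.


x' = -6
y' = -1*cos(75) - 6*sin(75) = -6.0544
z' = -1*sin(75) + 6*cos(75) = 0.587

(-6, -6.0544, 0.587)


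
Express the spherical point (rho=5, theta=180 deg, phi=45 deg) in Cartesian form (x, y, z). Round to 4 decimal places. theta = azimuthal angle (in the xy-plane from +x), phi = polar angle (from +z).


x = 5 * sin(45) * cos(180) = -3.5355
y = 5 * sin(45) * sin(180) = 0
z = 5 * cos(45) = 3.5355

(-3.5355, 0, 3.5355)


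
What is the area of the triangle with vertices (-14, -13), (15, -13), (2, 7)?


Area = |x1(y2-y3) + x2(y3-y1) + x3(y1-y2)| / 2
= |-14*(-13-7) + 15*(7--13) + 2*(-13--13)| / 2
= 290

290


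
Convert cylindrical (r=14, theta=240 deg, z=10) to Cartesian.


x = 14 * cos(240) = -7
y = 14 * sin(240) = -12.1244
z = 10

(-7, -12.1244, 10)


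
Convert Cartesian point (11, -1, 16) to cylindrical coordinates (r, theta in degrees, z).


r = sqrt(11^2 + (-1)^2) = 11.0454
theta = atan2(-1, 11) = 354.8056 deg
z = 16

r = 11.0454, theta = 354.8056 deg, z = 16


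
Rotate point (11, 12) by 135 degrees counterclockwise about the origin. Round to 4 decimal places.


x' = 11*cos(135) - 12*sin(135) = -16.2635
y' = 11*sin(135) + 12*cos(135) = -0.7071

(-16.2635, -0.7071)


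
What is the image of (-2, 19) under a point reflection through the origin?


Reflection through origin: (x, y) -> (-x, -y)
(-2, 19) -> (2, -19)

(2, -19)


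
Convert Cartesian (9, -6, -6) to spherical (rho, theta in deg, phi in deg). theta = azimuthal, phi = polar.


rho = sqrt(9^2 + (-6)^2 + (-6)^2) = 12.3693
theta = atan2(-6, 9) = 326.3099 deg
phi = acos(-6/12.3693) = 119.0171 deg

rho = 12.3693, theta = 326.3099 deg, phi = 119.0171 deg


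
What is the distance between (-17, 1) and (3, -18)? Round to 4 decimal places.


d = sqrt((3--17)^2 + (-18-1)^2) = 27.5862

27.5862


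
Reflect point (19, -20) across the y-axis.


Reflection across y-axis: (x, y) -> (-x, y)
(19, -20) -> (-19, -20)

(-19, -20)


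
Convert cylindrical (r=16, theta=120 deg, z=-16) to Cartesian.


x = 16 * cos(120) = -8
y = 16 * sin(120) = 13.8564
z = -16

(-8, 13.8564, -16)


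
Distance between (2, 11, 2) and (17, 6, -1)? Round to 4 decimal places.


d = sqrt((17-2)^2 + (6-11)^2 + (-1-2)^2) = 16.0935

16.0935


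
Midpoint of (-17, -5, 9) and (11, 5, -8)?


Midpoint = ((-17+11)/2, (-5+5)/2, (9+-8)/2) = (-3, 0, 0.5)

(-3, 0, 0.5)


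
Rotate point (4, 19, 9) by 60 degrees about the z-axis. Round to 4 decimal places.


x' = 4*cos(60) - 19*sin(60) = -14.4545
y' = 4*sin(60) + 19*cos(60) = 12.9641
z' = 9

(-14.4545, 12.9641, 9)


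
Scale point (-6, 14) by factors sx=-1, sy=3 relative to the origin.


Scaling: (x*sx, y*sy) = (-6*-1, 14*3) = (6, 42)

(6, 42)


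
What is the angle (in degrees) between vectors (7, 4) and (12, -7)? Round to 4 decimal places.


dot = 7*12 + 4*-7 = 56
|u| = 8.0623, |v| = 13.8924
cos(angle) = 0.5
angle = 60.0013 degrees

60.0013 degrees


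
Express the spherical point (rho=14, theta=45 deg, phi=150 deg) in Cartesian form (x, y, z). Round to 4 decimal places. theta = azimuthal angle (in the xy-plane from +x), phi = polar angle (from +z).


x = 14 * sin(150) * cos(45) = 4.9497
y = 14 * sin(150) * sin(45) = 4.9497
z = 14 * cos(150) = -12.1244

(4.9497, 4.9497, -12.1244)


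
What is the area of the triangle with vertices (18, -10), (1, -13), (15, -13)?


Area = |x1(y2-y3) + x2(y3-y1) + x3(y1-y2)| / 2
= |18*(-13--13) + 1*(-13--10) + 15*(-10--13)| / 2
= 21

21


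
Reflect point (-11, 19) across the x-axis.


Reflection across x-axis: (x, y) -> (x, -y)
(-11, 19) -> (-11, -19)

(-11, -19)


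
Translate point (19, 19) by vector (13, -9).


Translation: (x+dx, y+dy) = (19+13, 19+-9) = (32, 10)

(32, 10)


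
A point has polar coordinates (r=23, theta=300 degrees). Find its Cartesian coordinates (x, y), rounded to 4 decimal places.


x = 23 * cos(300) = 11.5
y = 23 * sin(300) = -19.9186

(11.5, -19.9186)


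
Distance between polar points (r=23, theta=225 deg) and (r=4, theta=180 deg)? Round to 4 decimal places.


d = sqrt(r1^2 + r2^2 - 2*r1*r2*cos(t2-t1))
d = sqrt(23^2 + 4^2 - 2*23*4*cos(180-225)) = 20.3689

20.3689


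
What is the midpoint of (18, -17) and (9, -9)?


Midpoint = ((18+9)/2, (-17+-9)/2) = (13.5, -13)

(13.5, -13)


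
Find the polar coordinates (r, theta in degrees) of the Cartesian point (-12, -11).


r = sqrt((-12)^2 + (-11)^2) = 16.2788
theta = atan2(-11, -12) = 222.5104 degrees

r = 16.2788, theta = 222.5104 degrees


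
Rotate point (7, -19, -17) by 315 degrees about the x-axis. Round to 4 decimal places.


x' = 7
y' = -19*cos(315) - -17*sin(315) = -25.4558
z' = -19*sin(315) + -17*cos(315) = 1.4142

(7, -25.4558, 1.4142)


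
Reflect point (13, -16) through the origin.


Reflection through origin: (x, y) -> (-x, -y)
(13, -16) -> (-13, 16)

(-13, 16)


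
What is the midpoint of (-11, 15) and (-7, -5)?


Midpoint = ((-11+-7)/2, (15+-5)/2) = (-9, 5)

(-9, 5)


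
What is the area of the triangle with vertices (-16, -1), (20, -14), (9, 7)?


Area = |x1(y2-y3) + x2(y3-y1) + x3(y1-y2)| / 2
= |-16*(-14-7) + 20*(7--1) + 9*(-1--14)| / 2
= 306.5

306.5


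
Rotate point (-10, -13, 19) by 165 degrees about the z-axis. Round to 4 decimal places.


x' = -10*cos(165) - -13*sin(165) = 13.0239
y' = -10*sin(165) + -13*cos(165) = 9.9688
z' = 19

(13.0239, 9.9688, 19)


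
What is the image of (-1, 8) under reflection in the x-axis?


Reflection across x-axis: (x, y) -> (x, -y)
(-1, 8) -> (-1, -8)

(-1, -8)


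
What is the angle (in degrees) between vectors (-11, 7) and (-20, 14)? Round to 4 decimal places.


dot = -11*-20 + 7*14 = 318
|u| = 13.0384, |v| = 24.4131
cos(angle) = 0.999
angle = 2.5208 degrees

2.5208 degrees


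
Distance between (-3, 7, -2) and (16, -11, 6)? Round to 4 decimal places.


d = sqrt((16--3)^2 + (-11-7)^2 + (6--2)^2) = 27.3679

27.3679


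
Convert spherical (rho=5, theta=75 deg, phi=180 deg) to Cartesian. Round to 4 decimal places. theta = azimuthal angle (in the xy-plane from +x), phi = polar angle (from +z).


x = 5 * sin(180) * cos(75) = 0
y = 5 * sin(180) * sin(75) = 0
z = 5 * cos(180) = -5

(0, 0, -5)


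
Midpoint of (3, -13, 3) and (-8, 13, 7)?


Midpoint = ((3+-8)/2, (-13+13)/2, (3+7)/2) = (-2.5, 0, 5)

(-2.5, 0, 5)


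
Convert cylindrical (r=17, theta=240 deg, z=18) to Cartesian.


x = 17 * cos(240) = -8.5
y = 17 * sin(240) = -14.7224
z = 18

(-8.5, -14.7224, 18)


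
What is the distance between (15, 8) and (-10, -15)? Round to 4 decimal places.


d = sqrt((-10-15)^2 + (-15-8)^2) = 33.9706

33.9706


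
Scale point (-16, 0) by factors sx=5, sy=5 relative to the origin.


Scaling: (x*sx, y*sy) = (-16*5, 0*5) = (-80, 0)

(-80, 0)


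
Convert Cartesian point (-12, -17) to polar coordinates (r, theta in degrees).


r = sqrt((-12)^2 + (-17)^2) = 20.8087
theta = atan2(-17, -12) = 234.7824 degrees

r = 20.8087, theta = 234.7824 degrees


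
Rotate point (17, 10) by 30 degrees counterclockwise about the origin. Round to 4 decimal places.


x' = 17*cos(30) - 10*sin(30) = 9.7224
y' = 17*sin(30) + 10*cos(30) = 17.1603

(9.7224, 17.1603)


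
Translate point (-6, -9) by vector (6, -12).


Translation: (x+dx, y+dy) = (-6+6, -9+-12) = (0, -21)

(0, -21)


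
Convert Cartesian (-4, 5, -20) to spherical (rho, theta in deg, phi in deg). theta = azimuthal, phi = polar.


rho = sqrt((-4)^2 + 5^2 + (-20)^2) = 21
theta = atan2(5, -4) = 128.6598 deg
phi = acos(-20/21) = 162.2472 deg

rho = 21, theta = 128.6598 deg, phi = 162.2472 deg


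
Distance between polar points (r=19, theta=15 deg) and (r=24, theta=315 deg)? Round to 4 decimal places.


d = sqrt(r1^2 + r2^2 - 2*r1*r2*cos(t2-t1))
d = sqrt(19^2 + 24^2 - 2*19*24*cos(315-15)) = 21.9317

21.9317


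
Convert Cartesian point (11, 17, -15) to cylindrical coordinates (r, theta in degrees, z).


r = sqrt(11^2 + 17^2) = 20.2485
theta = atan2(17, 11) = 57.0948 deg
z = -15

r = 20.2485, theta = 57.0948 deg, z = -15


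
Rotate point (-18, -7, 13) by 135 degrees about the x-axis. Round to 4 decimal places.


x' = -18
y' = -7*cos(135) - 13*sin(135) = -4.2426
z' = -7*sin(135) + 13*cos(135) = -14.1421

(-18, -4.2426, -14.1421)


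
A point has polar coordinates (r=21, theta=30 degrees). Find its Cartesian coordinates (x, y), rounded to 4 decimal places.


x = 21 * cos(30) = 18.1865
y = 21 * sin(30) = 10.5

(18.1865, 10.5)


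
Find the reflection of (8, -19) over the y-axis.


Reflection across y-axis: (x, y) -> (-x, y)
(8, -19) -> (-8, -19)

(-8, -19)


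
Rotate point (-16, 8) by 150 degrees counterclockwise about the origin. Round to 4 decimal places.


x' = -16*cos(150) - 8*sin(150) = 9.8564
y' = -16*sin(150) + 8*cos(150) = -14.9282

(9.8564, -14.9282)


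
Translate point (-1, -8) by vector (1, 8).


Translation: (x+dx, y+dy) = (-1+1, -8+8) = (0, 0)

(0, 0)


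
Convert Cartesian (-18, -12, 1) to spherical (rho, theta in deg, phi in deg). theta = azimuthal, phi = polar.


rho = sqrt((-18)^2 + (-12)^2 + 1^2) = 21.6564
theta = atan2(-12, -18) = 213.6901 deg
phi = acos(1/21.6564) = 87.3534 deg

rho = 21.6564, theta = 213.6901 deg, phi = 87.3534 deg


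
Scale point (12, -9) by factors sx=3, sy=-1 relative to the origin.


Scaling: (x*sx, y*sy) = (12*3, -9*-1) = (36, 9)

(36, 9)


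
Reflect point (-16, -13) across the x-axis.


Reflection across x-axis: (x, y) -> (x, -y)
(-16, -13) -> (-16, 13)

(-16, 13)


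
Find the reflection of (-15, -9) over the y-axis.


Reflection across y-axis: (x, y) -> (-x, y)
(-15, -9) -> (15, -9)

(15, -9)


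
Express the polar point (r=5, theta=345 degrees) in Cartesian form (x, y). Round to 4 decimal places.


x = 5 * cos(345) = 4.8296
y = 5 * sin(345) = -1.2941

(4.8296, -1.2941)


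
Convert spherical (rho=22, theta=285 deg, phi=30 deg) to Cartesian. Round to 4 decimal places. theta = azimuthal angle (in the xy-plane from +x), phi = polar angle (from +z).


x = 22 * sin(30) * cos(285) = 2.847
y = 22 * sin(30) * sin(285) = -10.6252
z = 22 * cos(30) = 19.0526

(2.847, -10.6252, 19.0526)


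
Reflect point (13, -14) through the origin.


Reflection through origin: (x, y) -> (-x, -y)
(13, -14) -> (-13, 14)

(-13, 14)


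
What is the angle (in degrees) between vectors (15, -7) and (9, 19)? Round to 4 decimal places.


dot = 15*9 + -7*19 = 2
|u| = 16.5529, |v| = 21.0238
cos(angle) = 0.0057
angle = 89.6707 degrees

89.6707 degrees


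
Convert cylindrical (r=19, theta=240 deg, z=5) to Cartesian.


x = 19 * cos(240) = -9.5
y = 19 * sin(240) = -16.4545
z = 5

(-9.5, -16.4545, 5)


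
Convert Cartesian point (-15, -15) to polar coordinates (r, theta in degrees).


r = sqrt((-15)^2 + (-15)^2) = 21.2132
theta = atan2(-15, -15) = 225 degrees

r = 21.2132, theta = 225 degrees


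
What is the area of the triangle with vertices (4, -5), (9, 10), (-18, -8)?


Area = |x1(y2-y3) + x2(y3-y1) + x3(y1-y2)| / 2
= |4*(10--8) + 9*(-8--5) + -18*(-5-10)| / 2
= 157.5

157.5


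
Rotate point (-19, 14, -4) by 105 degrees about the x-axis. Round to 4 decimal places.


x' = -19
y' = 14*cos(105) - -4*sin(105) = 0.2402
z' = 14*sin(105) + -4*cos(105) = 14.5582

(-19, 0.2402, 14.5582)


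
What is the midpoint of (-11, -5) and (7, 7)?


Midpoint = ((-11+7)/2, (-5+7)/2) = (-2, 1)

(-2, 1)


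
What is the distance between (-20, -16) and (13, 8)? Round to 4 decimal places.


d = sqrt((13--20)^2 + (8--16)^2) = 40.8044

40.8044


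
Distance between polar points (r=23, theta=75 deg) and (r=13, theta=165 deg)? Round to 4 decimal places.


d = sqrt(r1^2 + r2^2 - 2*r1*r2*cos(t2-t1))
d = sqrt(23^2 + 13^2 - 2*23*13*cos(165-75)) = 26.4197

26.4197


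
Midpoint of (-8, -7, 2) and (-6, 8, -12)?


Midpoint = ((-8+-6)/2, (-7+8)/2, (2+-12)/2) = (-7, 0.5, -5)

(-7, 0.5, -5)


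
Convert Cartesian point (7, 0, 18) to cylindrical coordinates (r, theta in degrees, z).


r = sqrt(7^2 + 0^2) = 7
theta = atan2(0, 7) = 0 deg
z = 18

r = 7, theta = 0 deg, z = 18


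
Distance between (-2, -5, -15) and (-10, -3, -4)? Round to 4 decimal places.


d = sqrt((-10--2)^2 + (-3--5)^2 + (-4--15)^2) = 13.7477

13.7477


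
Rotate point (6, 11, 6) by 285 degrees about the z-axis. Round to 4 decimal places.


x' = 6*cos(285) - 11*sin(285) = 12.1781
y' = 6*sin(285) + 11*cos(285) = -2.9485
z' = 6

(12.1781, -2.9485, 6)


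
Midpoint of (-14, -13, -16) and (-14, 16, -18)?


Midpoint = ((-14+-14)/2, (-13+16)/2, (-16+-18)/2) = (-14, 1.5, -17)

(-14, 1.5, -17)


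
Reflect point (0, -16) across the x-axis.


Reflection across x-axis: (x, y) -> (x, -y)
(0, -16) -> (0, 16)

(0, 16)


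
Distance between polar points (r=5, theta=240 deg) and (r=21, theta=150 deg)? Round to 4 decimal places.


d = sqrt(r1^2 + r2^2 - 2*r1*r2*cos(t2-t1))
d = sqrt(5^2 + 21^2 - 2*5*21*cos(150-240)) = 21.587

21.587


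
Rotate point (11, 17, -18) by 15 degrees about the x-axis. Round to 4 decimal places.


x' = 11
y' = 17*cos(15) - -18*sin(15) = 21.0795
z' = 17*sin(15) + -18*cos(15) = -12.9867

(11, 21.0795, -12.9867)


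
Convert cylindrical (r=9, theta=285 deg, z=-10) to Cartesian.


x = 9 * cos(285) = 2.3294
y = 9 * sin(285) = -8.6933
z = -10

(2.3294, -8.6933, -10)


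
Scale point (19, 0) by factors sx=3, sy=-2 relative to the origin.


Scaling: (x*sx, y*sy) = (19*3, 0*-2) = (57, 0)

(57, 0)


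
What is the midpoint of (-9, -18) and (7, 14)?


Midpoint = ((-9+7)/2, (-18+14)/2) = (-1, -2)

(-1, -2)


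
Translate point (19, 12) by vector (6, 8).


Translation: (x+dx, y+dy) = (19+6, 12+8) = (25, 20)

(25, 20)


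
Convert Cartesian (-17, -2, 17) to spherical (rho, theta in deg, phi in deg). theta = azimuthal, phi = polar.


rho = sqrt((-17)^2 + (-2)^2 + 17^2) = 24.1247
theta = atan2(-2, -17) = 186.7098 deg
phi = acos(17/24.1247) = 45.1969 deg

rho = 24.1247, theta = 186.7098 deg, phi = 45.1969 deg


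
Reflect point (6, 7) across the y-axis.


Reflection across y-axis: (x, y) -> (-x, y)
(6, 7) -> (-6, 7)

(-6, 7)


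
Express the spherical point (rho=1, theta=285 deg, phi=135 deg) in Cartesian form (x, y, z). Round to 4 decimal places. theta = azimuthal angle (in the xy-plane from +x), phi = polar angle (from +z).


x = 1 * sin(135) * cos(285) = 0.183
y = 1 * sin(135) * sin(285) = -0.683
z = 1 * cos(135) = -0.7071

(0.183, -0.683, -0.7071)


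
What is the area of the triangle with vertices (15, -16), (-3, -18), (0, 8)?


Area = |x1(y2-y3) + x2(y3-y1) + x3(y1-y2)| / 2
= |15*(-18-8) + -3*(8--16) + 0*(-16--18)| / 2
= 231

231


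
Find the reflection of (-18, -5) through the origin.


Reflection through origin: (x, y) -> (-x, -y)
(-18, -5) -> (18, 5)

(18, 5)


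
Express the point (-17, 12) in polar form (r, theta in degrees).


r = sqrt((-17)^2 + 12^2) = 20.8087
theta = atan2(12, -17) = 144.7824 degrees

r = 20.8087, theta = 144.7824 degrees


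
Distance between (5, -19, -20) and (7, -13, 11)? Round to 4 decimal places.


d = sqrt((7-5)^2 + (-13--19)^2 + (11--20)^2) = 31.6386

31.6386


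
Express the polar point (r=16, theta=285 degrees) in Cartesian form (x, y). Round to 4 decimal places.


x = 16 * cos(285) = 4.1411
y = 16 * sin(285) = -15.4548

(4.1411, -15.4548)


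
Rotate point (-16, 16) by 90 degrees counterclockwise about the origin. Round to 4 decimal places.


x' = -16*cos(90) - 16*sin(90) = -16
y' = -16*sin(90) + 16*cos(90) = -16

(-16, -16)


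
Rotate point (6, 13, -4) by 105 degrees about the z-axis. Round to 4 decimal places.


x' = 6*cos(105) - 13*sin(105) = -14.11
y' = 6*sin(105) + 13*cos(105) = 2.4309
z' = -4

(-14.11, 2.4309, -4)


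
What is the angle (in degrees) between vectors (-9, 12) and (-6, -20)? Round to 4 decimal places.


dot = -9*-6 + 12*-20 = -186
|u| = 15, |v| = 20.8806
cos(angle) = -0.5939
angle = 126.4309 degrees

126.4309 degrees


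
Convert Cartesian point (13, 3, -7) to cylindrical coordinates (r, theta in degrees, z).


r = sqrt(13^2 + 3^2) = 13.3417
theta = atan2(3, 13) = 12.9946 deg
z = -7

r = 13.3417, theta = 12.9946 deg, z = -7


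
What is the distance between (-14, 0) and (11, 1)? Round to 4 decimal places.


d = sqrt((11--14)^2 + (1-0)^2) = 25.02

25.02


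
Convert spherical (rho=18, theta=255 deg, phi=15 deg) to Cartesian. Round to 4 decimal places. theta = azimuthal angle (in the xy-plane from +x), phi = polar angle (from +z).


x = 18 * sin(15) * cos(255) = -1.2058
y = 18 * sin(15) * sin(255) = -4.5
z = 18 * cos(15) = 17.3867

(-1.2058, -4.5, 17.3867)


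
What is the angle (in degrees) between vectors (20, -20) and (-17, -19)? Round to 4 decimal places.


dot = 20*-17 + -20*-19 = 40
|u| = 28.2843, |v| = 25.4951
cos(angle) = 0.0555
angle = 86.8202 degrees

86.8202 degrees


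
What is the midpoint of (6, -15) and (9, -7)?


Midpoint = ((6+9)/2, (-15+-7)/2) = (7.5, -11)

(7.5, -11)


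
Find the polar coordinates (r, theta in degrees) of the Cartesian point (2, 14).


r = sqrt(2^2 + 14^2) = 14.1421
theta = atan2(14, 2) = 81.8699 degrees

r = 14.1421, theta = 81.8699 degrees


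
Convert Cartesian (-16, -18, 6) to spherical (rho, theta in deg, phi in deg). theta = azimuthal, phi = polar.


rho = sqrt((-16)^2 + (-18)^2 + 6^2) = 24.8193
theta = atan2(-18, -16) = 228.3665 deg
phi = acos(6/24.8193) = 76.0103 deg

rho = 24.8193, theta = 228.3665 deg, phi = 76.0103 deg


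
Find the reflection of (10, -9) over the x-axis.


Reflection across x-axis: (x, y) -> (x, -y)
(10, -9) -> (10, 9)

(10, 9)


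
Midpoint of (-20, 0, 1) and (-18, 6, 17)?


Midpoint = ((-20+-18)/2, (0+6)/2, (1+17)/2) = (-19, 3, 9)

(-19, 3, 9)


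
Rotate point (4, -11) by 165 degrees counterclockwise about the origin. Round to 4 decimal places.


x' = 4*cos(165) - -11*sin(165) = -1.0167
y' = 4*sin(165) + -11*cos(165) = 11.6605

(-1.0167, 11.6605)


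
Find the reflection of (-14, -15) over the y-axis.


Reflection across y-axis: (x, y) -> (-x, y)
(-14, -15) -> (14, -15)

(14, -15)


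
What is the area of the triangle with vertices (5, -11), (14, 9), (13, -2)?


Area = |x1(y2-y3) + x2(y3-y1) + x3(y1-y2)| / 2
= |5*(9--2) + 14*(-2--11) + 13*(-11-9)| / 2
= 39.5

39.5


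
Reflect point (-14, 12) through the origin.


Reflection through origin: (x, y) -> (-x, -y)
(-14, 12) -> (14, -12)

(14, -12)


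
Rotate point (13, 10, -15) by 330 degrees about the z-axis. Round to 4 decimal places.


x' = 13*cos(330) - 10*sin(330) = 16.2583
y' = 13*sin(330) + 10*cos(330) = 2.1603
z' = -15

(16.2583, 2.1603, -15)


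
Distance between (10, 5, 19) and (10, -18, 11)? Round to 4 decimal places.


d = sqrt((10-10)^2 + (-18-5)^2 + (11-19)^2) = 24.3516

24.3516


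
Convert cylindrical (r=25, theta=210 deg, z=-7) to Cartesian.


x = 25 * cos(210) = -21.6506
y = 25 * sin(210) = -12.5
z = -7

(-21.6506, -12.5, -7)


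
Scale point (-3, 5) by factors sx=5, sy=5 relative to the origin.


Scaling: (x*sx, y*sy) = (-3*5, 5*5) = (-15, 25)

(-15, 25)


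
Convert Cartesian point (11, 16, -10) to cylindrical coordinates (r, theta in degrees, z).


r = sqrt(11^2 + 16^2) = 19.4165
theta = atan2(16, 11) = 55.4915 deg
z = -10

r = 19.4165, theta = 55.4915 deg, z = -10


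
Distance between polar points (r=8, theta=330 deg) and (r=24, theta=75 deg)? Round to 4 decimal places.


d = sqrt(r1^2 + r2^2 - 2*r1*r2*cos(t2-t1))
d = sqrt(8^2 + 24^2 - 2*8*24*cos(75-330)) = 27.1917

27.1917


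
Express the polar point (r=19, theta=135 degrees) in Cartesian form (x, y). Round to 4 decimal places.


x = 19 * cos(135) = -13.435
y = 19 * sin(135) = 13.435

(-13.435, 13.435)


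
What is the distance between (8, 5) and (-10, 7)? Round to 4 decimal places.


d = sqrt((-10-8)^2 + (7-5)^2) = 18.1108

18.1108


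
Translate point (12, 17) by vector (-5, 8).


Translation: (x+dx, y+dy) = (12+-5, 17+8) = (7, 25)

(7, 25)


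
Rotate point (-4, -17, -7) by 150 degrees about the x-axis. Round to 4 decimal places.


x' = -4
y' = -17*cos(150) - -7*sin(150) = 18.2224
z' = -17*sin(150) + -7*cos(150) = -2.4378

(-4, 18.2224, -2.4378)


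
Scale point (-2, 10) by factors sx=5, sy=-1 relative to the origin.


Scaling: (x*sx, y*sy) = (-2*5, 10*-1) = (-10, -10)

(-10, -10)


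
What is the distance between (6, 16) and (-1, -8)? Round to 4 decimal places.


d = sqrt((-1-6)^2 + (-8-16)^2) = 25

25


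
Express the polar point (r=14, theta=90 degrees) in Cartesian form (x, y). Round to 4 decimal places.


x = 14 * cos(90) = 0
y = 14 * sin(90) = 14

(0, 14)


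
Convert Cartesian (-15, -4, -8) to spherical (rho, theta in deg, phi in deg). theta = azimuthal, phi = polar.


rho = sqrt((-15)^2 + (-4)^2 + (-8)^2) = 17.4642
theta = atan2(-4, -15) = 194.9314 deg
phi = acos(-8/17.4642) = 117.2632 deg

rho = 17.4642, theta = 194.9314 deg, phi = 117.2632 deg


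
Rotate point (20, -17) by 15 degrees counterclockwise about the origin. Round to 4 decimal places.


x' = 20*cos(15) - -17*sin(15) = 23.7184
y' = 20*sin(15) + -17*cos(15) = -11.2444

(23.7184, -11.2444)


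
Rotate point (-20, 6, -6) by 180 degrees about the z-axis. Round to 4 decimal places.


x' = -20*cos(180) - 6*sin(180) = 20
y' = -20*sin(180) + 6*cos(180) = -6
z' = -6

(20, -6, -6)


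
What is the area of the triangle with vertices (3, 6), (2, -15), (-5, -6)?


Area = |x1(y2-y3) + x2(y3-y1) + x3(y1-y2)| / 2
= |3*(-15--6) + 2*(-6-6) + -5*(6--15)| / 2
= 78

78


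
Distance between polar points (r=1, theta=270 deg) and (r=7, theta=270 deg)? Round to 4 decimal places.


d = sqrt(r1^2 + r2^2 - 2*r1*r2*cos(t2-t1))
d = sqrt(1^2 + 7^2 - 2*1*7*cos(270-270)) = 6

6


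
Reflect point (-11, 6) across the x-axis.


Reflection across x-axis: (x, y) -> (x, -y)
(-11, 6) -> (-11, -6)

(-11, -6)


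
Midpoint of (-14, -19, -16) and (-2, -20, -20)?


Midpoint = ((-14+-2)/2, (-19+-20)/2, (-16+-20)/2) = (-8, -19.5, -18)

(-8, -19.5, -18)


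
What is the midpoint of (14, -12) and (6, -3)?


Midpoint = ((14+6)/2, (-12+-3)/2) = (10, -7.5)

(10, -7.5)
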